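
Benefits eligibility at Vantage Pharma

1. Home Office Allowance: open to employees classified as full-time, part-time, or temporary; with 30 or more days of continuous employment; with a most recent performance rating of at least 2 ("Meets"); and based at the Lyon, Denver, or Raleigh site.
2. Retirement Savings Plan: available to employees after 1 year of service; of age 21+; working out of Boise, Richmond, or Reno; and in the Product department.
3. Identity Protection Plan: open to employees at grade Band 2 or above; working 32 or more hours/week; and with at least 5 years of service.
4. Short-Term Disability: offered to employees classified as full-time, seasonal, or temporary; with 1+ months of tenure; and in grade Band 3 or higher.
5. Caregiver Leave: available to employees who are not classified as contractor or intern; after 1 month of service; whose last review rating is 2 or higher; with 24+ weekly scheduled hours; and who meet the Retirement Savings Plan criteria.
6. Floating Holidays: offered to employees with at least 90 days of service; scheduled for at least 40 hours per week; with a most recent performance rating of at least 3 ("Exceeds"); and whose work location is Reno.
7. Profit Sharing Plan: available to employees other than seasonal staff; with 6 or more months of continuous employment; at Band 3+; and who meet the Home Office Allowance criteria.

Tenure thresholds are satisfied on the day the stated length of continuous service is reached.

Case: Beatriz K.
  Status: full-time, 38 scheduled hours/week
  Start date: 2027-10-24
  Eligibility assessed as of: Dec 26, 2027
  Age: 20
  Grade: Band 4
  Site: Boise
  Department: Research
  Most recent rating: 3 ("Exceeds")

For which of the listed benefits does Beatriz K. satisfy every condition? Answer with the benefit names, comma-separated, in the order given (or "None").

Service from 2027-10-24 to Dec 26, 2027: 63 days.
Home Office Allowance — status full-time ✓; service 63 days ≥ 30 days ✓; rating 3 ≥ 2 ✓; site Boise ✗ (not Lyon, Denver, or Raleigh) → not eligible.
Retirement Savings Plan — service 63 days < 1 year (≈365 days) ✗ → not eligible.
Identity Protection Plan — grade Band 4 ≥ Band 2 ✓; 38 hrs/wk ≥ 32 ✓; service 63 days < 5 years (≈1825 days) ✗ → not eligible.
Short-Term Disability — status full-time ✓; service 63 days ≥ 1 month (≈30 days) ✓; grade Band 4 ≥ Band 3 ✓ → eligible.
Caregiver Leave — status full-time ✓ (not excluded); service 63 days ≥ 1 month (≈30 days) ✓; rating 3 ≥ 2 ✓; 38 hrs/wk ≥ 24 ✓; not eligible for Retirement Savings Plan ✗ → not eligible.
Floating Holidays — service 63 days < 90 days ✗ → not eligible.
Profit Sharing Plan — status full-time ✓ (not excluded); service 63 days < 6 months (≈180 days) ✗ → not eligible.

Short-Term Disability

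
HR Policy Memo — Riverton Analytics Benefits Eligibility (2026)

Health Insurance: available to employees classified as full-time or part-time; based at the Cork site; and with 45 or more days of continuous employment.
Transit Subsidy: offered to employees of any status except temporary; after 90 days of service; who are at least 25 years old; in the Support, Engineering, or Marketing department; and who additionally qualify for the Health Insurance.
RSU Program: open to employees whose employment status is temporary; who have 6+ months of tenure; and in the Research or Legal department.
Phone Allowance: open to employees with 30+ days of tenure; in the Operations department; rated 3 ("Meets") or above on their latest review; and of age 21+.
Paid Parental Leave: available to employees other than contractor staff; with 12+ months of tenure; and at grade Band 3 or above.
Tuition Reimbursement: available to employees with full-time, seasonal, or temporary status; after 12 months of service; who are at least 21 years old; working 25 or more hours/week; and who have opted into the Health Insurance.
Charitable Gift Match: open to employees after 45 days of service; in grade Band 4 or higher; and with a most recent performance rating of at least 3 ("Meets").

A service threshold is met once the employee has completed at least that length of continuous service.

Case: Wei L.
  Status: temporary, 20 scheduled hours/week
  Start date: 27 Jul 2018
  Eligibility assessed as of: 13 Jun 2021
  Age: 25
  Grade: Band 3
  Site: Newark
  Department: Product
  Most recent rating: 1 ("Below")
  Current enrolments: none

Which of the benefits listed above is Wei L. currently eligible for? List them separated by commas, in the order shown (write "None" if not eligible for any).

Service from 27 Jul 2018 to 13 Jun 2021: 1052 days.
Health Insurance — status temporary ✗ (requires full-time or part-time) → not eligible.
Transit Subsidy — status temporary ✗ (excluded) → not eligible.
RSU Program — status temporary ✓; service 1052 days ≥ 6 months (≈180 days) ✓; dept Product ✗ → not eligible.
Phone Allowance — service 1052 days ≥ 30 days ✓; dept Product ✗ → not eligible.
Paid Parental Leave — status temporary ✓ (not excluded); service 1052 days ≥ 12 months (≈360 days) ✓; grade Band 3 ≥ Band 3 ✓ → eligible.
Tuition Reimbursement — status temporary ✓; service 1052 days ≥ 12 months (≈360 days) ✓; age 25 ≥ 21 ✓; 20 hrs/wk < 25 ✗ → not eligible.
Charitable Gift Match — service 1052 days ≥ 45 days ✓; grade Band 3 < Band 4 ✗ → not eligible.

Paid Parental Leave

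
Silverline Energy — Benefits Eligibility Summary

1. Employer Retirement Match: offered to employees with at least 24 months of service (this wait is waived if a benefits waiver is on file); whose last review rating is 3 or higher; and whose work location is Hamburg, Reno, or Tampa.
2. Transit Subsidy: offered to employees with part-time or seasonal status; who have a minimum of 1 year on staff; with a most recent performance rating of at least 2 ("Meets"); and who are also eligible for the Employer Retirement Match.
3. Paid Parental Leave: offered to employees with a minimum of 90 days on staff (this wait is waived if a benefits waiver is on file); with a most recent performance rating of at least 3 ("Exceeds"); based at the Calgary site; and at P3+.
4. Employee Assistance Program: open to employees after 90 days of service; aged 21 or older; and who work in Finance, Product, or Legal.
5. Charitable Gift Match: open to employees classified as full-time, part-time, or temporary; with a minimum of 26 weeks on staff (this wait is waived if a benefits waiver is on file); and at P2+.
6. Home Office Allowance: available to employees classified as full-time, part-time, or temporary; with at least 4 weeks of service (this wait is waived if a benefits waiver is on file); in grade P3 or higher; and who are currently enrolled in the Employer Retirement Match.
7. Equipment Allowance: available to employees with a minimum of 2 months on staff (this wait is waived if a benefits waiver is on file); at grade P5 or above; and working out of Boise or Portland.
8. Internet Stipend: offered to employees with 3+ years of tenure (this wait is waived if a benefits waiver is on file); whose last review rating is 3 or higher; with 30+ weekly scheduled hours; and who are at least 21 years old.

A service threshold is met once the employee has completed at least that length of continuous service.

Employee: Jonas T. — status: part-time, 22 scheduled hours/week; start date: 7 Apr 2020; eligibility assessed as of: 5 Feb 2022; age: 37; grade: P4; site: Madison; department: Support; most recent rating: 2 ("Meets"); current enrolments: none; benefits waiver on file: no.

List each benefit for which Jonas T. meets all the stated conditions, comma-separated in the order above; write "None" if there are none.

Charitable Gift Match

Service from 7 Apr 2020 to 5 Feb 2022: 669 days.
Employer Retirement Match — no waiver, service 669 days < 24 months (≈720 days) ✗ → not eligible.
Transit Subsidy — status part-time ✓; service 669 days ≥ 1 year (≈365 days) ✓; rating 2 ≥ 2 ✓; not eligible for Employer Retirement Match ✗ → not eligible.
Paid Parental Leave — no waiver, service 669 days ≥ 90 days ✓; rating 2 < 3 ✗ → not eligible.
Employee Assistance Program — service 669 days ≥ 90 days ✓; age 37 ≥ 21 ✓; dept Support ✗ → not eligible.
Charitable Gift Match — status part-time ✓; no waiver, service 669 days ≥ 26 weeks (≈182 days) ✓; grade P4 ≥ P2 ✓ → eligible.
Home Office Allowance — status part-time ✓; no waiver, service 669 days ≥ 4 weeks (≈28 days) ✓; grade P4 ≥ P3 ✓; not enrolled in Employer Retirement Match ✗ → not eligible.
Equipment Allowance — no waiver, service 669 days ≥ 2 months (≈60 days) ✓; grade P4 < P5 ✗ → not eligible.
Internet Stipend — no waiver, service 669 days < 3 years (≈1095 days) ✗ → not eligible.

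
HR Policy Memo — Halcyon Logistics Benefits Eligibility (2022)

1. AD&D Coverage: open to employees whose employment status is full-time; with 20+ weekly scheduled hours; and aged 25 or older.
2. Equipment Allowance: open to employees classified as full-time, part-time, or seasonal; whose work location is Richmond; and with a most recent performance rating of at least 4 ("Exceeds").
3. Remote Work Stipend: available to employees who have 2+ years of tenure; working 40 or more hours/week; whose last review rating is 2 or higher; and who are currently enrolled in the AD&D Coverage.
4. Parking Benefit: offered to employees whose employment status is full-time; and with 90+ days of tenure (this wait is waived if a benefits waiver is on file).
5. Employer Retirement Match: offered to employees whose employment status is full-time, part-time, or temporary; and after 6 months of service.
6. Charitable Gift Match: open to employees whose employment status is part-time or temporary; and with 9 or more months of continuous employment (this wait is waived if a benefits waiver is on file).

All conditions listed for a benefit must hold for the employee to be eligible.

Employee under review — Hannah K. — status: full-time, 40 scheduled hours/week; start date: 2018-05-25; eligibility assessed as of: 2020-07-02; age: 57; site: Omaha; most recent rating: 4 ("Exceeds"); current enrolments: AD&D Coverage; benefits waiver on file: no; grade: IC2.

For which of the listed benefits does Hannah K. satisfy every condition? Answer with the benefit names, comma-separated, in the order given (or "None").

AD&D Coverage, Remote Work Stipend, Parking Benefit, Employer Retirement Match

Service from 2018-05-25 to 2020-07-02: 769 days.
AD&D Coverage — status full-time ✓; 40 hrs/wk ≥ 20 ✓; age 57 ≥ 25 ✓ → eligible.
Equipment Allowance — status full-time ✓; site Omaha ✗ (not Richmond) → not eligible.
Remote Work Stipend — service 769 days ≥ 2 years (≈730 days) ✓; 40 hrs/wk ≥ 40 ✓; rating 4 ≥ 2 ✓; enrolled in AD&D Coverage ✓ → eligible.
Parking Benefit — status full-time ✓; no waiver, service 769 days ≥ 90 days ✓ → eligible.
Employer Retirement Match — status full-time ✓; service 769 days ≥ 6 months (≈180 days) ✓ → eligible.
Charitable Gift Match — status full-time ✗ (requires part-time or temporary) → not eligible.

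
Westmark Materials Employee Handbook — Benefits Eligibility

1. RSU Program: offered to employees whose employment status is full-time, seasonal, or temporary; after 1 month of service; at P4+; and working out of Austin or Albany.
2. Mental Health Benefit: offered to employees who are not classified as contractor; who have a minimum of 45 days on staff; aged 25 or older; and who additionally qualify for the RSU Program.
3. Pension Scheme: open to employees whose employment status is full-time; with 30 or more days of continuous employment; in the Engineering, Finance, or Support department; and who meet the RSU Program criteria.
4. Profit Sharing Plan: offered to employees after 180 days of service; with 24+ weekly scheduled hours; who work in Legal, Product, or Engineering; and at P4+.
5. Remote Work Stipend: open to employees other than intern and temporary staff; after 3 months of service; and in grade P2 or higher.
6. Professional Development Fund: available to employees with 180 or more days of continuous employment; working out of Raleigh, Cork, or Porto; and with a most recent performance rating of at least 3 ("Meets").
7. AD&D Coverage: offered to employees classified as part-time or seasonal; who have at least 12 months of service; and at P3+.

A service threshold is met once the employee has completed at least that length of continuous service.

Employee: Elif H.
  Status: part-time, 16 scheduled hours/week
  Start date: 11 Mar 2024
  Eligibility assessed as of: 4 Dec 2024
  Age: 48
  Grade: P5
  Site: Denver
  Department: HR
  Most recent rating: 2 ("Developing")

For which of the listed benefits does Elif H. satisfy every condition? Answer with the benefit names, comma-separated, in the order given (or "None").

Service from 11 Mar 2024 to 4 Dec 2024: 268 days.
RSU Program — status part-time ✗ (requires full-time, seasonal, or temporary) → not eligible.
Mental Health Benefit — status part-time ✓ (not excluded); service 268 days ≥ 45 days ✓; age 48 ≥ 25 ✓; not eligible for RSU Program ✗ → not eligible.
Pension Scheme — status part-time ✗ (requires full-time) → not eligible.
Profit Sharing Plan — service 268 days ≥ 180 days ✓; 16 hrs/wk < 24 ✗ → not eligible.
Remote Work Stipend — status part-time ✓ (not excluded); service 268 days ≥ 3 months (≈90 days) ✓; grade P5 ≥ P2 ✓ → eligible.
Professional Development Fund — service 268 days ≥ 180 days ✓; site Denver ✗ (not Raleigh, Cork, or Porto) → not eligible.
AD&D Coverage — status part-time ✓; service 268 days < 12 months (≈360 days) ✗ → not eligible.

Remote Work Stipend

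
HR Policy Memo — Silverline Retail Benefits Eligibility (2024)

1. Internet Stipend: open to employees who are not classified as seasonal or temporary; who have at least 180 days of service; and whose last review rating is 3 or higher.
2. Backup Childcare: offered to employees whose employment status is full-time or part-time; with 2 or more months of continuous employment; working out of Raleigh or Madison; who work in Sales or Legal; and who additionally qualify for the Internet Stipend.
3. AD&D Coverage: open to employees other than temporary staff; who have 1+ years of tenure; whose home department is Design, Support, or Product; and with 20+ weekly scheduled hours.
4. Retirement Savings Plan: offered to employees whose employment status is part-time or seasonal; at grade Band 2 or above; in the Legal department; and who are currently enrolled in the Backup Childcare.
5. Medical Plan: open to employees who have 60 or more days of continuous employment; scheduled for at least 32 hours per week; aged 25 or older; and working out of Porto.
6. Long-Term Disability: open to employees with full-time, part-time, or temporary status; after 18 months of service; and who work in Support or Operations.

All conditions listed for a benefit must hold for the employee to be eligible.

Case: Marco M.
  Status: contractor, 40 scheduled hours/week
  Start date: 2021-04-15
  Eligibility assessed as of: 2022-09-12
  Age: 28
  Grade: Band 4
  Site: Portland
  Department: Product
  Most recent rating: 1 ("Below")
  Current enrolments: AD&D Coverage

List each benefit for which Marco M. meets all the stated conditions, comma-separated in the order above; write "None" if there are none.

Service from 2021-04-15 to 2022-09-12: 515 days.
Internet Stipend — status contractor ✓ (not excluded); service 515 days ≥ 180 days ✓; rating 1 < 3 ✗ → not eligible.
Backup Childcare — status contractor ✗ (requires full-time or part-time) → not eligible.
AD&D Coverage — status contractor ✓ (not excluded); service 515 days ≥ 1 year (≈365 days) ✓; dept Product ✓; 40 hrs/wk ≥ 20 ✓ → eligible.
Retirement Savings Plan — status contractor ✗ (requires part-time or seasonal) → not eligible.
Medical Plan — service 515 days ≥ 60 days ✓; 40 hrs/wk ≥ 32 ✓; age 28 ≥ 25 ✓; site Portland ✗ (not Porto) → not eligible.
Long-Term Disability — status contractor ✗ (requires full-time, part-time, or temporary) → not eligible.

AD&D Coverage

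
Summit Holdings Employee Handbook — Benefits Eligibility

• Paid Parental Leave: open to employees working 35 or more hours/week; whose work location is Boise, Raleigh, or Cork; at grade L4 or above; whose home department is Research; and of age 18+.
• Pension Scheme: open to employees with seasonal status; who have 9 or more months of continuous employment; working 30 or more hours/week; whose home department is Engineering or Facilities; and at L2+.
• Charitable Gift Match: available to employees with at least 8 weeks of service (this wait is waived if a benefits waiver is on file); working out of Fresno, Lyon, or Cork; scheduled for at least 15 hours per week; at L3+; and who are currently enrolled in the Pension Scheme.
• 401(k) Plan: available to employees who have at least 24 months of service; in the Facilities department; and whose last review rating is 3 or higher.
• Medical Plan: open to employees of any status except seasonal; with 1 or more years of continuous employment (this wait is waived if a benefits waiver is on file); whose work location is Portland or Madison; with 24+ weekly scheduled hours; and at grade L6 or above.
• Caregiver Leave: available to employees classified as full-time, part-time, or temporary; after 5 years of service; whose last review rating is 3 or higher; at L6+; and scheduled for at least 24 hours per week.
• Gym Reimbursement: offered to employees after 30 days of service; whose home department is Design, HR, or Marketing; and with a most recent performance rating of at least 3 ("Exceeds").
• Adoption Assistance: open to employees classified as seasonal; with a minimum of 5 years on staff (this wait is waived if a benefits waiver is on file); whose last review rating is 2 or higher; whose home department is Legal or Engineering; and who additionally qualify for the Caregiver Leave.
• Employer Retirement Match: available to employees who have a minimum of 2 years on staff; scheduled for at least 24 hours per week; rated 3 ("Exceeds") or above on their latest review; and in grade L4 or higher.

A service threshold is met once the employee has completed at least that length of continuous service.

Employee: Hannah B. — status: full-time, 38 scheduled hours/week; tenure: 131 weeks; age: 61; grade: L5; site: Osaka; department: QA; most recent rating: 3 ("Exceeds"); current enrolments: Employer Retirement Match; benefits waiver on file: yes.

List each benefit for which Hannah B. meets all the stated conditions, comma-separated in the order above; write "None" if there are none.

Paid Parental Leave — 38 hrs/wk ≥ 35 ✓; site Osaka ✗ (not Boise, Raleigh, or Cork) → not eligible.
Pension Scheme — status full-time ✗ (requires seasonal) → not eligible.
Charitable Gift Match — benefits waiver on file ✓; site Osaka ✗ (not Fresno, Lyon, or Cork) → not eligible.
401(k) Plan — service 131 weeks ≥ 24 months (≈720 days) ✓; dept QA ✗ → not eligible.
Medical Plan — status full-time ✓ (not excluded); benefits waiver on file ✓; site Osaka ✗ (not Portland or Madison) → not eligible.
Caregiver Leave — status full-time ✓; service 131 weeks < 5 years (≈1825 days) ✗ → not eligible.
Gym Reimbursement — service 131 weeks ≥ 30 days ✓; dept QA ✗ → not eligible.
Adoption Assistance — status full-time ✗ (requires seasonal) → not eligible.
Employer Retirement Match — service 131 weeks ≥ 2 years (≈730 days) ✓; 38 hrs/wk ≥ 24 ✓; rating 3 ≥ 3 ✓; grade L5 ≥ L4 ✓ → eligible.

Employer Retirement Match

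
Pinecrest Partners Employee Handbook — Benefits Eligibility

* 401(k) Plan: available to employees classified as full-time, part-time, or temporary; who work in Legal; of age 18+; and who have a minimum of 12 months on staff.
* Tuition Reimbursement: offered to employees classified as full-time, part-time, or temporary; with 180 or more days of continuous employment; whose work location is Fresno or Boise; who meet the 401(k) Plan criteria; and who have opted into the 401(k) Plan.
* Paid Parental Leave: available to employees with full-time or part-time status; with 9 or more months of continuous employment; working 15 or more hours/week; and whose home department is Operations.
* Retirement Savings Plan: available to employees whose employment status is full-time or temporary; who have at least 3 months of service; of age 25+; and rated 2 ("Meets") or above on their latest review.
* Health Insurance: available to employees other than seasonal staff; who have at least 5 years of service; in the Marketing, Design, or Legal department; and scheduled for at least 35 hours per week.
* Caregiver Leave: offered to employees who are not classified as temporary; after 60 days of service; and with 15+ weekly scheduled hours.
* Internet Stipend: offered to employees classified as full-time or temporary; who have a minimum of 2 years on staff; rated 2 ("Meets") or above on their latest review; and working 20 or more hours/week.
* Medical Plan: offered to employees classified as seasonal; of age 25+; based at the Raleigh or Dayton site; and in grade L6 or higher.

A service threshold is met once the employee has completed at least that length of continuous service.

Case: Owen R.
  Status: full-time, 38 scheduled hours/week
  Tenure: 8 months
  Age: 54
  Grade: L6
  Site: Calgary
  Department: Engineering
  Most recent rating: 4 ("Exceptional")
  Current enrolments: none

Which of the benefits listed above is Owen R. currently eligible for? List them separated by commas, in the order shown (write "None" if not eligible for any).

401(k) Plan — status full-time ✓; dept Engineering ✗ → not eligible.
Tuition Reimbursement — status full-time ✓; service 8 months ≥ 180 days ✓; site Calgary ✗ (not Fresno or Boise) → not eligible.
Paid Parental Leave — status full-time ✓; service 8 months < 9 months ✗ → not eligible.
Retirement Savings Plan — status full-time ✓; service 8 months ≥ 3 months ✓; age 54 ≥ 25 ✓; rating 4 ≥ 2 ✓ → eligible.
Health Insurance — status full-time ✓ (not excluded); service 8 months < 5 years (≈1825 days) ✗ → not eligible.
Caregiver Leave — status full-time ✓ (not excluded); service 8 months ≥ 60 days ✓; 38 hrs/wk ≥ 15 ✓ → eligible.
Internet Stipend — status full-time ✓; service 8 months < 2 years (≈730 days) ✗ → not eligible.
Medical Plan — status full-time ✗ (requires seasonal) → not eligible.

Retirement Savings Plan, Caregiver Leave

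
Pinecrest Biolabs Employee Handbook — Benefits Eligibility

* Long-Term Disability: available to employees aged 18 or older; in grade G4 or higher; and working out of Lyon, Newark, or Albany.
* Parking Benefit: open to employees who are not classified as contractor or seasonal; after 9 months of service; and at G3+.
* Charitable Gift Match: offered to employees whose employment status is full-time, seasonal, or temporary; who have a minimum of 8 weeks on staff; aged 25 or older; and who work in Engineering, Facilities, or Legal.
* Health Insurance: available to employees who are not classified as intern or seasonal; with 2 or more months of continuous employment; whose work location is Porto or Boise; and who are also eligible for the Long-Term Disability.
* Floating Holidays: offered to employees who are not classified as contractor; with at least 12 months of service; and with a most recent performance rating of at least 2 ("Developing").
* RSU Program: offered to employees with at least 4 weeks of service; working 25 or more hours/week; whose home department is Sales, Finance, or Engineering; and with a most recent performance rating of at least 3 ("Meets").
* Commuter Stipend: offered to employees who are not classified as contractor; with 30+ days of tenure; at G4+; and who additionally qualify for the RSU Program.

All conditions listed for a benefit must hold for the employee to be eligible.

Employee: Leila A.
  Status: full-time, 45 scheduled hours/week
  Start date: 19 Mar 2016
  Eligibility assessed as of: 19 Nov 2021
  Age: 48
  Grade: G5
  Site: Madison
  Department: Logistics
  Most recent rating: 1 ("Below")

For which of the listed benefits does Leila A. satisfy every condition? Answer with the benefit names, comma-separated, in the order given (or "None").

Parking Benefit

Service from 19 Mar 2016 to 19 Nov 2021: 2071 days.
Long-Term Disability — age 48 ≥ 18 ✓; grade G5 ≥ G4 ✓; site Madison ✗ (not Lyon, Newark, or Albany) → not eligible.
Parking Benefit — status full-time ✓ (not excluded); service 2071 days ≥ 9 months (≈270 days) ✓; grade G5 ≥ G3 ✓ → eligible.
Charitable Gift Match — status full-time ✓; service 2071 days ≥ 8 weeks (≈56 days) ✓; age 48 ≥ 25 ✓; dept Logistics ✗ → not eligible.
Health Insurance — status full-time ✓ (not excluded); service 2071 days ≥ 2 months (≈60 days) ✓; site Madison ✗ (not Porto or Boise) → not eligible.
Floating Holidays — status full-time ✓ (not excluded); service 2071 days ≥ 12 months (≈360 days) ✓; rating 1 < 2 ✗ → not eligible.
RSU Program — service 2071 days ≥ 4 weeks (≈28 days) ✓; 45 hrs/wk ≥ 25 ✓; dept Logistics ✗ → not eligible.
Commuter Stipend — status full-time ✓ (not excluded); service 2071 days ≥ 30 days ✓; grade G5 ≥ G4 ✓; not eligible for RSU Program ✗ → not eligible.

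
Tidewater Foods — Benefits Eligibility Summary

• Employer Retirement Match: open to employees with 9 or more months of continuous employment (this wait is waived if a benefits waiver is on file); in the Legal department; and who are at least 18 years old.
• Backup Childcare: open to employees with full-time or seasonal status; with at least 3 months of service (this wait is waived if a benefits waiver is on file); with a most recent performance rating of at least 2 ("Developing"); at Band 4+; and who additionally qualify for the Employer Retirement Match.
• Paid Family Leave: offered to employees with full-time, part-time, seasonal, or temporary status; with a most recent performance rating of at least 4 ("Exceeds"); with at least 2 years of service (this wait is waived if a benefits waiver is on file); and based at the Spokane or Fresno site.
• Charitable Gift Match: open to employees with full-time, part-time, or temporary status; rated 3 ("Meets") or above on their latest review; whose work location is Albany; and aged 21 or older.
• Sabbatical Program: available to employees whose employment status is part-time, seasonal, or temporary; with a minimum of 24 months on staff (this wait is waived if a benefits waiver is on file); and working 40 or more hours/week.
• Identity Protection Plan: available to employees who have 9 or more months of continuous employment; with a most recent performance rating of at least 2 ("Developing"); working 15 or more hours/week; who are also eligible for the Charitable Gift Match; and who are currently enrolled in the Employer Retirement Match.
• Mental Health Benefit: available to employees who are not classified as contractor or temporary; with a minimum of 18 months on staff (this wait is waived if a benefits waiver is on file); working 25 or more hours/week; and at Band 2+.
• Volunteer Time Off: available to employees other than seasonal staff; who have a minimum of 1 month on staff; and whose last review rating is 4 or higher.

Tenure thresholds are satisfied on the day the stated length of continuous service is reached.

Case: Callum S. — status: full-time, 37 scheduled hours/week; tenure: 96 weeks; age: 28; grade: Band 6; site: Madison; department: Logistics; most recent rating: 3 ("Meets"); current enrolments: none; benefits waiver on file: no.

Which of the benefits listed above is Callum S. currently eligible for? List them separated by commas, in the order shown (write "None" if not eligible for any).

Mental Health Benefit

Employer Retirement Match — no waiver, service 96 weeks ≥ 9 months (≈270 days) ✓; dept Logistics ✗ → not eligible.
Backup Childcare — status full-time ✓; no waiver, service 96 weeks ≥ 3 months (≈90 days) ✓; rating 3 ≥ 2 ✓; grade Band 6 ≥ Band 4 ✓; not eligible for Employer Retirement Match ✗ → not eligible.
Paid Family Leave — status full-time ✓; rating 3 < 4 ✗ → not eligible.
Charitable Gift Match — status full-time ✓; rating 3 ≥ 3 ✓; site Madison ✗ (not Albany) → not eligible.
Sabbatical Program — status full-time ✗ (requires part-time, seasonal, or temporary) → not eligible.
Identity Protection Plan — service 96 weeks ≥ 9 months (≈270 days) ✓; rating 3 ≥ 2 ✓; 37 hrs/wk ≥ 15 ✓; not eligible for Charitable Gift Match ✗ → not eligible.
Mental Health Benefit — status full-time ✓ (not excluded); no waiver, service 96 weeks ≥ 18 months (≈540 days) ✓; 37 hrs/wk ≥ 25 ✓; grade Band 6 ≥ Band 2 ✓ → eligible.
Volunteer Time Off — status full-time ✓ (not excluded); service 96 weeks ≥ 1 month (≈30 days) ✓; rating 3 < 4 ✗ → not eligible.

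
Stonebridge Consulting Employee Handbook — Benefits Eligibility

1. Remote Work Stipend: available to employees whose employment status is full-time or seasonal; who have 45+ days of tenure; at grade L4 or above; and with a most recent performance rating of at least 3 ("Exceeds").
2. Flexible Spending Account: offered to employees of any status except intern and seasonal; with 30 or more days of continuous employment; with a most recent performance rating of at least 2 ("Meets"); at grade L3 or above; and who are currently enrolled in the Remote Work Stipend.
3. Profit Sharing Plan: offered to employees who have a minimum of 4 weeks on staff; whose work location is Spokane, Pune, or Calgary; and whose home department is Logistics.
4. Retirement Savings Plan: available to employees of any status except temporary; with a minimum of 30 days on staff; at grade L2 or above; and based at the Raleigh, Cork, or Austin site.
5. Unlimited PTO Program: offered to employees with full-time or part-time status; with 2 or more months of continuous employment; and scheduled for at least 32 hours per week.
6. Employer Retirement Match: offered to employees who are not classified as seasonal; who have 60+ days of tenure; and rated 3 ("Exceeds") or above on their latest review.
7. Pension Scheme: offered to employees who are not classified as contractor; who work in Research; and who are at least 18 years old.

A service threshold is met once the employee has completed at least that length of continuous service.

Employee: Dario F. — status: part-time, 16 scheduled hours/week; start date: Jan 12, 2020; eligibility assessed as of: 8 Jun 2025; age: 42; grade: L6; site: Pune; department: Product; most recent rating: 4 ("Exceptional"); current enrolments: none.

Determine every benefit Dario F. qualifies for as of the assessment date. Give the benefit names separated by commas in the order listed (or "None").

Employer Retirement Match

Service from Jan 12, 2020 to 8 Jun 2025: 1974 days.
Remote Work Stipend — status part-time ✗ (requires full-time or seasonal) → not eligible.
Flexible Spending Account — status part-time ✓ (not excluded); service 1974 days ≥ 30 days ✓; rating 4 ≥ 2 ✓; grade L6 ≥ L3 ✓; not enrolled in Remote Work Stipend ✗ → not eligible.
Profit Sharing Plan — service 1974 days ≥ 4 weeks (≈28 days) ✓; site Pune ✓; dept Product ✗ → not eligible.
Retirement Savings Plan — status part-time ✓ (not excluded); service 1974 days ≥ 30 days ✓; grade L6 ≥ L2 ✓; site Pune ✗ (not Raleigh, Cork, or Austin) → not eligible.
Unlimited PTO Program — status part-time ✓; service 1974 days ≥ 2 months (≈60 days) ✓; 16 hrs/wk < 32 ✗ → not eligible.
Employer Retirement Match — status part-time ✓ (not excluded); service 1974 days ≥ 60 days ✓; rating 4 ≥ 3 ✓ → eligible.
Pension Scheme — status part-time ✓ (not excluded); dept Product ✗ → not eligible.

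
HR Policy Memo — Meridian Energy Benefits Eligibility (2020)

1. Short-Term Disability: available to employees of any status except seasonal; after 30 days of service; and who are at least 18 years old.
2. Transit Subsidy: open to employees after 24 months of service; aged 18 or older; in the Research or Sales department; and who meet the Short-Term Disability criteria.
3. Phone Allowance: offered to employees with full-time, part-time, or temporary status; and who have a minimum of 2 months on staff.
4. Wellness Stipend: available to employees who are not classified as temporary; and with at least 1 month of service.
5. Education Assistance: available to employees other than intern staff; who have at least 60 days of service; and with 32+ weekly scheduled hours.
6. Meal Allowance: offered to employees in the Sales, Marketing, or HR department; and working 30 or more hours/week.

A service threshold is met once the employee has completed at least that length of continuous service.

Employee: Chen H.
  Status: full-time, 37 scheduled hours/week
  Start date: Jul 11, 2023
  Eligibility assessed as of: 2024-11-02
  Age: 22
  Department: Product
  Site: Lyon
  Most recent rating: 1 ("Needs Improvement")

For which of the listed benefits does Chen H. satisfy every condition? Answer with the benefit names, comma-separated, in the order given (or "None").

Service from Jul 11, 2023 to 2024-11-02: 480 days.
Short-Term Disability — status full-time ✓ (not excluded); service 480 days ≥ 30 days ✓; age 22 ≥ 18 ✓ → eligible.
Transit Subsidy — service 480 days < 24 months (≈720 days) ✗ → not eligible.
Phone Allowance — status full-time ✓; service 480 days ≥ 2 months (≈60 days) ✓ → eligible.
Wellness Stipend — status full-time ✓ (not excluded); service 480 days ≥ 1 month (≈30 days) ✓ → eligible.
Education Assistance — status full-time ✓ (not excluded); service 480 days ≥ 60 days ✓; 37 hrs/wk ≥ 32 ✓ → eligible.
Meal Allowance — dept Product ✗ → not eligible.

Short-Term Disability, Phone Allowance, Wellness Stipend, Education Assistance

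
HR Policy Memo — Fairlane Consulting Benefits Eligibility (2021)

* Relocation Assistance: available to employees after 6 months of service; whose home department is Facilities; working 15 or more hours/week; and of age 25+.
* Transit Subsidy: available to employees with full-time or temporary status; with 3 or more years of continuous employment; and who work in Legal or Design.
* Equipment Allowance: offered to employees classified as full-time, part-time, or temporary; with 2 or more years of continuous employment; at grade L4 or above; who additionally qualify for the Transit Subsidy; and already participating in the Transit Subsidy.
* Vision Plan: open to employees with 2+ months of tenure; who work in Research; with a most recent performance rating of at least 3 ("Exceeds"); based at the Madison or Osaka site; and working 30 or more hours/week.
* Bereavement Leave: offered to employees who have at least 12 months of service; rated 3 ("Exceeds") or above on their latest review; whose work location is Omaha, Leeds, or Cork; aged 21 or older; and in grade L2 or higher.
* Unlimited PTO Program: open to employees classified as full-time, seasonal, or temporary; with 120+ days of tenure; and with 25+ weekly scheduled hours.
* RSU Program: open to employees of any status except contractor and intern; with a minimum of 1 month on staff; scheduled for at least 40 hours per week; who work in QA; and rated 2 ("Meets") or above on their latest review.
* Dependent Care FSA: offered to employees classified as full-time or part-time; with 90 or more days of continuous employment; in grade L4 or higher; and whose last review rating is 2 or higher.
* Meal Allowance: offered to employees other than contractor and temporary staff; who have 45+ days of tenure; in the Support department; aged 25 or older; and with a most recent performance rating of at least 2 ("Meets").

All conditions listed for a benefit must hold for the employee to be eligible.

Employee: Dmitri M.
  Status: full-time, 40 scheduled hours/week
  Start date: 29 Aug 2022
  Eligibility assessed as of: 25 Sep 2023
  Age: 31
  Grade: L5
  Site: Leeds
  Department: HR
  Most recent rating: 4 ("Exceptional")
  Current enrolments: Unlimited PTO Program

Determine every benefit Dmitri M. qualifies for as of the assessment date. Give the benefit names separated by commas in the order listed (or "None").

Bereavement Leave, Unlimited PTO Program, Dependent Care FSA

Service from 29 Aug 2022 to 25 Sep 2023: 392 days.
Relocation Assistance — service 392 days ≥ 6 months (≈180 days) ✓; dept HR ✗ → not eligible.
Transit Subsidy — status full-time ✓; service 392 days < 3 years (≈1095 days) ✗ → not eligible.
Equipment Allowance — status full-time ✓; service 392 days < 2 years (≈730 days) ✗ → not eligible.
Vision Plan — service 392 days ≥ 2 months (≈60 days) ✓; dept HR ✗ → not eligible.
Bereavement Leave — service 392 days ≥ 12 months (≈360 days) ✓; rating 4 ≥ 3 ✓; site Leeds ✓; age 31 ≥ 21 ✓; grade L5 ≥ L2 ✓ → eligible.
Unlimited PTO Program — status full-time ✓; service 392 days ≥ 120 days ✓; 40 hrs/wk ≥ 25 ✓ → eligible.
RSU Program — status full-time ✓ (not excluded); service 392 days ≥ 1 month (≈30 days) ✓; 40 hrs/wk ≥ 40 ✓; dept HR ✗ → not eligible.
Dependent Care FSA — status full-time ✓; service 392 days ≥ 90 days ✓; grade L5 ≥ L4 ✓; rating 4 ≥ 2 ✓ → eligible.
Meal Allowance — status full-time ✓ (not excluded); service 392 days ≥ 45 days ✓; dept HR ✗ → not eligible.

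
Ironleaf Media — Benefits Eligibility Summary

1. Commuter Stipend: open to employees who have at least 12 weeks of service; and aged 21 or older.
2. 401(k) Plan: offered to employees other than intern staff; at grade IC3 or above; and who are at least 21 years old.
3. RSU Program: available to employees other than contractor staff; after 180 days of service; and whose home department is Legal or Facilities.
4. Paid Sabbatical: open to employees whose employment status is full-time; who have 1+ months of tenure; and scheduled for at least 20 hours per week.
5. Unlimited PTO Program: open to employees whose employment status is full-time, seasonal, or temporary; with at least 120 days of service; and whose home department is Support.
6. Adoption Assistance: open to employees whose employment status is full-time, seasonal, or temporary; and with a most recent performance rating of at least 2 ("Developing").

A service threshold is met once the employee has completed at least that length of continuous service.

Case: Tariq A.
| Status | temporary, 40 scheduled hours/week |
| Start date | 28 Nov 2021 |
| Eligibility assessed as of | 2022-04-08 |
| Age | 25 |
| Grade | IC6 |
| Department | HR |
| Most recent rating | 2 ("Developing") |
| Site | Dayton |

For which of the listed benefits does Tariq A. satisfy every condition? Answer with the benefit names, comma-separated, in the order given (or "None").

Commuter Stipend, 401(k) Plan, Adoption Assistance

Service from 28 Nov 2021 to 2022-04-08: 131 days.
Commuter Stipend — service 131 days ≥ 12 weeks (≈84 days) ✓; age 25 ≥ 21 ✓ → eligible.
401(k) Plan — status temporary ✓ (not excluded); grade IC6 ≥ IC3 ✓; age 25 ≥ 21 ✓ → eligible.
RSU Program — status temporary ✓ (not excluded); service 131 days < 180 days ✗ → not eligible.
Paid Sabbatical — status temporary ✗ (requires full-time) → not eligible.
Unlimited PTO Program — status temporary ✓; service 131 days ≥ 120 days ✓; dept HR ✗ → not eligible.
Adoption Assistance — status temporary ✓; rating 2 ≥ 2 ✓ → eligible.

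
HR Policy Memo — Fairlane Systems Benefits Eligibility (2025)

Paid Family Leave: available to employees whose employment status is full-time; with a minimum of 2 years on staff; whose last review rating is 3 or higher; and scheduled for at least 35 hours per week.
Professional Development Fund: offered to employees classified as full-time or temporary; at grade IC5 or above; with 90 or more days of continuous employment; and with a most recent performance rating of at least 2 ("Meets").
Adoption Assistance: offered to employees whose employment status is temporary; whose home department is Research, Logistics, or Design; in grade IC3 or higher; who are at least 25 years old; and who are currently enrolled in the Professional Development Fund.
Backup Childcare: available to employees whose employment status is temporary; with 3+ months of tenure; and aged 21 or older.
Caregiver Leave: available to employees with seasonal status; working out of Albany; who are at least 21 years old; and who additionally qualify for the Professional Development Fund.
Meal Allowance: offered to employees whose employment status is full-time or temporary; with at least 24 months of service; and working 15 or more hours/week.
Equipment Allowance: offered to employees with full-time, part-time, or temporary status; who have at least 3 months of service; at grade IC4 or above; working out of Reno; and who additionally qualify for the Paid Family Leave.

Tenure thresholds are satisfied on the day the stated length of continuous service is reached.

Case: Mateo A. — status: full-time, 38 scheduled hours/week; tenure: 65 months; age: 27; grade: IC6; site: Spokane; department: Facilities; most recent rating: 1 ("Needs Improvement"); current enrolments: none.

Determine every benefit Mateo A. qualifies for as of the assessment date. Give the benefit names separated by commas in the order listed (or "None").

Meal Allowance

Paid Family Leave — status full-time ✓; service 65 months ≥ 2 years (≈730 days) ✓; rating 1 < 3 ✗ → not eligible.
Professional Development Fund — status full-time ✓; grade IC6 ≥ IC5 ✓; service 65 months ≥ 90 days ✓; rating 1 < 2 ✗ → not eligible.
Adoption Assistance — status full-time ✗ (requires temporary) → not eligible.
Backup Childcare — status full-time ✗ (requires temporary) → not eligible.
Caregiver Leave — status full-time ✗ (requires seasonal) → not eligible.
Meal Allowance — status full-time ✓; service 65 months ≥ 24 months ✓; 38 hrs/wk ≥ 15 ✓ → eligible.
Equipment Allowance — status full-time ✓; service 65 months ≥ 3 months ✓; grade IC6 ≥ IC4 ✓; site Spokane ✗ (not Reno) → not eligible.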